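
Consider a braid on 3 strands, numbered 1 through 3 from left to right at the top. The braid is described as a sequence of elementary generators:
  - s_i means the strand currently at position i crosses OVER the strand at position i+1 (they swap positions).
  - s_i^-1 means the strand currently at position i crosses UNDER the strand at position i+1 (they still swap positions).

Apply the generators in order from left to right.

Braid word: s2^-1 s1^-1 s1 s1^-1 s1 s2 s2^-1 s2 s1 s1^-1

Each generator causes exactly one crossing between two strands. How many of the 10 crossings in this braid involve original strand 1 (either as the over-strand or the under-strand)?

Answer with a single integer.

Answer: 6

Derivation:
Gen 1: crossing 2x3. Involves strand 1? no. Count so far: 0
Gen 2: crossing 1x3. Involves strand 1? yes. Count so far: 1
Gen 3: crossing 3x1. Involves strand 1? yes. Count so far: 2
Gen 4: crossing 1x3. Involves strand 1? yes. Count so far: 3
Gen 5: crossing 3x1. Involves strand 1? yes. Count so far: 4
Gen 6: crossing 3x2. Involves strand 1? no. Count so far: 4
Gen 7: crossing 2x3. Involves strand 1? no. Count so far: 4
Gen 8: crossing 3x2. Involves strand 1? no. Count so far: 4
Gen 9: crossing 1x2. Involves strand 1? yes. Count so far: 5
Gen 10: crossing 2x1. Involves strand 1? yes. Count so far: 6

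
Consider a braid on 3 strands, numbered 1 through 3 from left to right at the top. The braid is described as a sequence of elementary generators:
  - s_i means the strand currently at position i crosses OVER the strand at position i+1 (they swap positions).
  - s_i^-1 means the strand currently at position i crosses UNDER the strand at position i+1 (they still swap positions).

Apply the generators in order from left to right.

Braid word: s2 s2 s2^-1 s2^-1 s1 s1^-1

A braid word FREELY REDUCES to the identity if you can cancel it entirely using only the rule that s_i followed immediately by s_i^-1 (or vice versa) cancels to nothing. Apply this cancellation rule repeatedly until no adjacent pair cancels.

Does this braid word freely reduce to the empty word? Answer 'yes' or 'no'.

Gen 1 (s2): push. Stack: [s2]
Gen 2 (s2): push. Stack: [s2 s2]
Gen 3 (s2^-1): cancels prior s2. Stack: [s2]
Gen 4 (s2^-1): cancels prior s2. Stack: []
Gen 5 (s1): push. Stack: [s1]
Gen 6 (s1^-1): cancels prior s1. Stack: []
Reduced word: (empty)

Answer: yes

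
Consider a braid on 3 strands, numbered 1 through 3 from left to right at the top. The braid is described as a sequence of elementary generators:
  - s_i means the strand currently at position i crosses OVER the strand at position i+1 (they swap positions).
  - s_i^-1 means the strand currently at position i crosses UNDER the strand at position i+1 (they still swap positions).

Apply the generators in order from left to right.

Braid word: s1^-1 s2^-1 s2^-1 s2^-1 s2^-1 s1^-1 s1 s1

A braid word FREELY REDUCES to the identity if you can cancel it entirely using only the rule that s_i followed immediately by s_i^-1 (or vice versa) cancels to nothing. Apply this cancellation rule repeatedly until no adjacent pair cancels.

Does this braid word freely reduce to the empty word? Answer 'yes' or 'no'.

Gen 1 (s1^-1): push. Stack: [s1^-1]
Gen 2 (s2^-1): push. Stack: [s1^-1 s2^-1]
Gen 3 (s2^-1): push. Stack: [s1^-1 s2^-1 s2^-1]
Gen 4 (s2^-1): push. Stack: [s1^-1 s2^-1 s2^-1 s2^-1]
Gen 5 (s2^-1): push. Stack: [s1^-1 s2^-1 s2^-1 s2^-1 s2^-1]
Gen 6 (s1^-1): push. Stack: [s1^-1 s2^-1 s2^-1 s2^-1 s2^-1 s1^-1]
Gen 7 (s1): cancels prior s1^-1. Stack: [s1^-1 s2^-1 s2^-1 s2^-1 s2^-1]
Gen 8 (s1): push. Stack: [s1^-1 s2^-1 s2^-1 s2^-1 s2^-1 s1]
Reduced word: s1^-1 s2^-1 s2^-1 s2^-1 s2^-1 s1

Answer: no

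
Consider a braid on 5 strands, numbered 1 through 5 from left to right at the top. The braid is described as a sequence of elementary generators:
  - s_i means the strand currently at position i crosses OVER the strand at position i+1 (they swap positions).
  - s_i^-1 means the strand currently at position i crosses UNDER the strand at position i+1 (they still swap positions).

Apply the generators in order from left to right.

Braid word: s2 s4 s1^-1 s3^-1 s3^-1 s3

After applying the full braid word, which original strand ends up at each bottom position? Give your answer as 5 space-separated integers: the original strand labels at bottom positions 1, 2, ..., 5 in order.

Gen 1 (s2): strand 2 crosses over strand 3. Perm now: [1 3 2 4 5]
Gen 2 (s4): strand 4 crosses over strand 5. Perm now: [1 3 2 5 4]
Gen 3 (s1^-1): strand 1 crosses under strand 3. Perm now: [3 1 2 5 4]
Gen 4 (s3^-1): strand 2 crosses under strand 5. Perm now: [3 1 5 2 4]
Gen 5 (s3^-1): strand 5 crosses under strand 2. Perm now: [3 1 2 5 4]
Gen 6 (s3): strand 2 crosses over strand 5. Perm now: [3 1 5 2 4]

Answer: 3 1 5 2 4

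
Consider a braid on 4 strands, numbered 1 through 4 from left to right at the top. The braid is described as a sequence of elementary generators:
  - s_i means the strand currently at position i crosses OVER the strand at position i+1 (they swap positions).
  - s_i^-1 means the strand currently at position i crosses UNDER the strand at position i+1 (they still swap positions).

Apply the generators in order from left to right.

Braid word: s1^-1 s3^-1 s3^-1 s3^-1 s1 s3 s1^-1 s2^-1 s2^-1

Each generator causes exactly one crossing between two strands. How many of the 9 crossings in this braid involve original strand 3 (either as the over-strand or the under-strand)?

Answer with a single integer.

Gen 1: crossing 1x2. Involves strand 3? no. Count so far: 0
Gen 2: crossing 3x4. Involves strand 3? yes. Count so far: 1
Gen 3: crossing 4x3. Involves strand 3? yes. Count so far: 2
Gen 4: crossing 3x4. Involves strand 3? yes. Count so far: 3
Gen 5: crossing 2x1. Involves strand 3? no. Count so far: 3
Gen 6: crossing 4x3. Involves strand 3? yes. Count so far: 4
Gen 7: crossing 1x2. Involves strand 3? no. Count so far: 4
Gen 8: crossing 1x3. Involves strand 3? yes. Count so far: 5
Gen 9: crossing 3x1. Involves strand 3? yes. Count so far: 6

Answer: 6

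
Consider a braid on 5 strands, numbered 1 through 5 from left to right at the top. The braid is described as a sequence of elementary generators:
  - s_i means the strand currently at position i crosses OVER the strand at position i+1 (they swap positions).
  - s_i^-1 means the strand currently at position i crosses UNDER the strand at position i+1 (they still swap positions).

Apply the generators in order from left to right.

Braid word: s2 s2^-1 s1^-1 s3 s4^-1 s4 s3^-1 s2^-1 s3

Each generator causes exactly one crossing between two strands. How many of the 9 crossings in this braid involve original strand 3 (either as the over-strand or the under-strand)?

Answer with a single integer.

Gen 1: crossing 2x3. Involves strand 3? yes. Count so far: 1
Gen 2: crossing 3x2. Involves strand 3? yes. Count so far: 2
Gen 3: crossing 1x2. Involves strand 3? no. Count so far: 2
Gen 4: crossing 3x4. Involves strand 3? yes. Count so far: 3
Gen 5: crossing 3x5. Involves strand 3? yes. Count so far: 4
Gen 6: crossing 5x3. Involves strand 3? yes. Count so far: 5
Gen 7: crossing 4x3. Involves strand 3? yes. Count so far: 6
Gen 8: crossing 1x3. Involves strand 3? yes. Count so far: 7
Gen 9: crossing 1x4. Involves strand 3? no. Count so far: 7

Answer: 7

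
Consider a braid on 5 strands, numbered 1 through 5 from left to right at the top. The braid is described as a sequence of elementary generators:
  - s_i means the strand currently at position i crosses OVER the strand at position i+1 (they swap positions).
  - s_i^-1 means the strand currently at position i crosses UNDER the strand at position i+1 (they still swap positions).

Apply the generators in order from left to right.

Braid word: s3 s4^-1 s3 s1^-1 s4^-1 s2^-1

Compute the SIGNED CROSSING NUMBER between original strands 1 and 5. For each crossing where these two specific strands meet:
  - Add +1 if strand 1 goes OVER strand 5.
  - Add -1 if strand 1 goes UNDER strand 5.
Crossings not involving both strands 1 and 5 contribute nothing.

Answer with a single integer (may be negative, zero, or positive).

Gen 1: crossing 3x4. Both 1&5? no. Sum: 0
Gen 2: crossing 3x5. Both 1&5? no. Sum: 0
Gen 3: crossing 4x5. Both 1&5? no. Sum: 0
Gen 4: crossing 1x2. Both 1&5? no. Sum: 0
Gen 5: crossing 4x3. Both 1&5? no. Sum: 0
Gen 6: 1 under 5. Both 1&5? yes. Contrib: -1. Sum: -1

Answer: -1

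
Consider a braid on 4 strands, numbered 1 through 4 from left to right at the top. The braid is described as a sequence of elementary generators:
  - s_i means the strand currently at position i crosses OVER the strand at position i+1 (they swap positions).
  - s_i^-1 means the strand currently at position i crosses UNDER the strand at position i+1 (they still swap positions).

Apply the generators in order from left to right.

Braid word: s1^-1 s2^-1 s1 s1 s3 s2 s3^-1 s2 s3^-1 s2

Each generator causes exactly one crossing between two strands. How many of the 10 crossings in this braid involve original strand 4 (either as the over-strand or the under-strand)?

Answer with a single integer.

Gen 1: crossing 1x2. Involves strand 4? no. Count so far: 0
Gen 2: crossing 1x3. Involves strand 4? no. Count so far: 0
Gen 3: crossing 2x3. Involves strand 4? no. Count so far: 0
Gen 4: crossing 3x2. Involves strand 4? no. Count so far: 0
Gen 5: crossing 1x4. Involves strand 4? yes. Count so far: 1
Gen 6: crossing 3x4. Involves strand 4? yes. Count so far: 2
Gen 7: crossing 3x1. Involves strand 4? no. Count so far: 2
Gen 8: crossing 4x1. Involves strand 4? yes. Count so far: 3
Gen 9: crossing 4x3. Involves strand 4? yes. Count so far: 4
Gen 10: crossing 1x3. Involves strand 4? no. Count so far: 4

Answer: 4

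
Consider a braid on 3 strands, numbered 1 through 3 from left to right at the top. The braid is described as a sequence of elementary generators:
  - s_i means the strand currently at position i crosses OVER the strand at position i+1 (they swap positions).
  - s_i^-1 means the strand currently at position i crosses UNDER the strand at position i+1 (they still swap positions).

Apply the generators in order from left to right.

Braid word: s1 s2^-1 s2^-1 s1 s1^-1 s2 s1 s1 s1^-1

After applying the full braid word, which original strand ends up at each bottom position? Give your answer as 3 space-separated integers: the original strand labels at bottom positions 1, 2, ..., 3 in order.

Gen 1 (s1): strand 1 crosses over strand 2. Perm now: [2 1 3]
Gen 2 (s2^-1): strand 1 crosses under strand 3. Perm now: [2 3 1]
Gen 3 (s2^-1): strand 3 crosses under strand 1. Perm now: [2 1 3]
Gen 4 (s1): strand 2 crosses over strand 1. Perm now: [1 2 3]
Gen 5 (s1^-1): strand 1 crosses under strand 2. Perm now: [2 1 3]
Gen 6 (s2): strand 1 crosses over strand 3. Perm now: [2 3 1]
Gen 7 (s1): strand 2 crosses over strand 3. Perm now: [3 2 1]
Gen 8 (s1): strand 3 crosses over strand 2. Perm now: [2 3 1]
Gen 9 (s1^-1): strand 2 crosses under strand 3. Perm now: [3 2 1]

Answer: 3 2 1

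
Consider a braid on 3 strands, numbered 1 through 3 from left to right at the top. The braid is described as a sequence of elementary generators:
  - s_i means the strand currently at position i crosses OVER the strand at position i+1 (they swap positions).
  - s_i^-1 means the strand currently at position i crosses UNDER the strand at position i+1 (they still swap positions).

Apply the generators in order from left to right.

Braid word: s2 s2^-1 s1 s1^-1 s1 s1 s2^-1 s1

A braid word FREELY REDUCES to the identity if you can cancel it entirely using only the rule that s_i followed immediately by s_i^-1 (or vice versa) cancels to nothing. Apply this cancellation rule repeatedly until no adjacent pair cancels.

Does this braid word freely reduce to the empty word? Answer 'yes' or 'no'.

Answer: no

Derivation:
Gen 1 (s2): push. Stack: [s2]
Gen 2 (s2^-1): cancels prior s2. Stack: []
Gen 3 (s1): push. Stack: [s1]
Gen 4 (s1^-1): cancels prior s1. Stack: []
Gen 5 (s1): push. Stack: [s1]
Gen 6 (s1): push. Stack: [s1 s1]
Gen 7 (s2^-1): push. Stack: [s1 s1 s2^-1]
Gen 8 (s1): push. Stack: [s1 s1 s2^-1 s1]
Reduced word: s1 s1 s2^-1 s1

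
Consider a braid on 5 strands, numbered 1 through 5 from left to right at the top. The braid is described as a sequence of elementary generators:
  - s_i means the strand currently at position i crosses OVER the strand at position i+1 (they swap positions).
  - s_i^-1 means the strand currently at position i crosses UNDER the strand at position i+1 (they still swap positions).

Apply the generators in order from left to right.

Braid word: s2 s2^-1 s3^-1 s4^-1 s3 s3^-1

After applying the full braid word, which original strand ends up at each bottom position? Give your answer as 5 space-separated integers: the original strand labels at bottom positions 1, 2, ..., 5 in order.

Gen 1 (s2): strand 2 crosses over strand 3. Perm now: [1 3 2 4 5]
Gen 2 (s2^-1): strand 3 crosses under strand 2. Perm now: [1 2 3 4 5]
Gen 3 (s3^-1): strand 3 crosses under strand 4. Perm now: [1 2 4 3 5]
Gen 4 (s4^-1): strand 3 crosses under strand 5. Perm now: [1 2 4 5 3]
Gen 5 (s3): strand 4 crosses over strand 5. Perm now: [1 2 5 4 3]
Gen 6 (s3^-1): strand 5 crosses under strand 4. Perm now: [1 2 4 5 3]

Answer: 1 2 4 5 3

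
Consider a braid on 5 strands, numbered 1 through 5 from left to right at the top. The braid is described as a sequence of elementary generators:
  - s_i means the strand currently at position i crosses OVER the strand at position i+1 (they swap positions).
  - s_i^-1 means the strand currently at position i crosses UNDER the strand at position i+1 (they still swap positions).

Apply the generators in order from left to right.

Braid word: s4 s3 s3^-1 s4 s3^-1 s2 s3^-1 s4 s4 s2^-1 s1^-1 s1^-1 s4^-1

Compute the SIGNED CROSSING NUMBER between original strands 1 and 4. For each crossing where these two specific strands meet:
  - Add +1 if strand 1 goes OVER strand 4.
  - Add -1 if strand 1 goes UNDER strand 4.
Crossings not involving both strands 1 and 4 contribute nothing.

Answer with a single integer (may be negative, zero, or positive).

Gen 1: crossing 4x5. Both 1&4? no. Sum: 0
Gen 2: crossing 3x5. Both 1&4? no. Sum: 0
Gen 3: crossing 5x3. Both 1&4? no. Sum: 0
Gen 4: crossing 5x4. Both 1&4? no. Sum: 0
Gen 5: crossing 3x4. Both 1&4? no. Sum: 0
Gen 6: crossing 2x4. Both 1&4? no. Sum: 0
Gen 7: crossing 2x3. Both 1&4? no. Sum: 0
Gen 8: crossing 2x5. Both 1&4? no. Sum: 0
Gen 9: crossing 5x2. Both 1&4? no. Sum: 0
Gen 10: crossing 4x3. Both 1&4? no. Sum: 0
Gen 11: crossing 1x3. Both 1&4? no. Sum: 0
Gen 12: crossing 3x1. Both 1&4? no. Sum: 0
Gen 13: crossing 2x5. Both 1&4? no. Sum: 0

Answer: 0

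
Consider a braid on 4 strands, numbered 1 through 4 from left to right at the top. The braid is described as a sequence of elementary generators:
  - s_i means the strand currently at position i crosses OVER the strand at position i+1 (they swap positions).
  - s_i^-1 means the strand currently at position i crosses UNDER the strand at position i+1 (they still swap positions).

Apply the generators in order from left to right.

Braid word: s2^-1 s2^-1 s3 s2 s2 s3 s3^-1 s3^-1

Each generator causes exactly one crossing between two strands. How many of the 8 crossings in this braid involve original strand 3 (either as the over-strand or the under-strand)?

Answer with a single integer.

Answer: 6

Derivation:
Gen 1: crossing 2x3. Involves strand 3? yes. Count so far: 1
Gen 2: crossing 3x2. Involves strand 3? yes. Count so far: 2
Gen 3: crossing 3x4. Involves strand 3? yes. Count so far: 3
Gen 4: crossing 2x4. Involves strand 3? no. Count so far: 3
Gen 5: crossing 4x2. Involves strand 3? no. Count so far: 3
Gen 6: crossing 4x3. Involves strand 3? yes. Count so far: 4
Gen 7: crossing 3x4. Involves strand 3? yes. Count so far: 5
Gen 8: crossing 4x3. Involves strand 3? yes. Count so far: 6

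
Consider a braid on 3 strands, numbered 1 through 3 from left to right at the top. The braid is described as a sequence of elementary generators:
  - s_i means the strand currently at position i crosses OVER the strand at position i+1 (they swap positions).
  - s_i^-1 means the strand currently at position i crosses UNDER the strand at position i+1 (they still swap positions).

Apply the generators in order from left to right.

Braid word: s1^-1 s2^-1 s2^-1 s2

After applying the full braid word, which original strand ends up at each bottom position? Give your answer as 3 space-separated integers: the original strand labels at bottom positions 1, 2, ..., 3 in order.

Answer: 2 3 1

Derivation:
Gen 1 (s1^-1): strand 1 crosses under strand 2. Perm now: [2 1 3]
Gen 2 (s2^-1): strand 1 crosses under strand 3. Perm now: [2 3 1]
Gen 3 (s2^-1): strand 3 crosses under strand 1. Perm now: [2 1 3]
Gen 4 (s2): strand 1 crosses over strand 3. Perm now: [2 3 1]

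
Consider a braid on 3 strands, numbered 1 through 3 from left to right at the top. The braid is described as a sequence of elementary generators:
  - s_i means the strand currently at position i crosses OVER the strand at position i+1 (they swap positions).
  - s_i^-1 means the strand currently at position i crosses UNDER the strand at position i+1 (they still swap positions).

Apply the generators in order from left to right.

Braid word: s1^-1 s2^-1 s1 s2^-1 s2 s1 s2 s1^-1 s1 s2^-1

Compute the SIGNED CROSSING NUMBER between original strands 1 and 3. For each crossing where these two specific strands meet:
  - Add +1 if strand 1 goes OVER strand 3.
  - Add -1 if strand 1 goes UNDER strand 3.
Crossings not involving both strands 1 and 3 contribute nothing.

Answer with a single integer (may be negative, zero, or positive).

Gen 1: crossing 1x2. Both 1&3? no. Sum: 0
Gen 2: 1 under 3. Both 1&3? yes. Contrib: -1. Sum: -1
Gen 3: crossing 2x3. Both 1&3? no. Sum: -1
Gen 4: crossing 2x1. Both 1&3? no. Sum: -1
Gen 5: crossing 1x2. Both 1&3? no. Sum: -1
Gen 6: crossing 3x2. Both 1&3? no. Sum: -1
Gen 7: 3 over 1. Both 1&3? yes. Contrib: -1. Sum: -2
Gen 8: crossing 2x1. Both 1&3? no. Sum: -2
Gen 9: crossing 1x2. Both 1&3? no. Sum: -2
Gen 10: 1 under 3. Both 1&3? yes. Contrib: -1. Sum: -3

Answer: -3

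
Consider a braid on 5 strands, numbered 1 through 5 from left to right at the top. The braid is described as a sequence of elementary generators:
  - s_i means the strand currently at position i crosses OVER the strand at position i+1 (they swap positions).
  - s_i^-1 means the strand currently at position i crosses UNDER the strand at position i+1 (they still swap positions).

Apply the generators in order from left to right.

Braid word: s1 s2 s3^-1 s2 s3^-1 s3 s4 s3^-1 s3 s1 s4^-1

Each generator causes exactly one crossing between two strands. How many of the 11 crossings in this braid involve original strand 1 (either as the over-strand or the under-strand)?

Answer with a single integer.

Answer: 7

Derivation:
Gen 1: crossing 1x2. Involves strand 1? yes. Count so far: 1
Gen 2: crossing 1x3. Involves strand 1? yes. Count so far: 2
Gen 3: crossing 1x4. Involves strand 1? yes. Count so far: 3
Gen 4: crossing 3x4. Involves strand 1? no. Count so far: 3
Gen 5: crossing 3x1. Involves strand 1? yes. Count so far: 4
Gen 6: crossing 1x3. Involves strand 1? yes. Count so far: 5
Gen 7: crossing 1x5. Involves strand 1? yes. Count so far: 6
Gen 8: crossing 3x5. Involves strand 1? no. Count so far: 6
Gen 9: crossing 5x3. Involves strand 1? no. Count so far: 6
Gen 10: crossing 2x4. Involves strand 1? no. Count so far: 6
Gen 11: crossing 5x1. Involves strand 1? yes. Count so far: 7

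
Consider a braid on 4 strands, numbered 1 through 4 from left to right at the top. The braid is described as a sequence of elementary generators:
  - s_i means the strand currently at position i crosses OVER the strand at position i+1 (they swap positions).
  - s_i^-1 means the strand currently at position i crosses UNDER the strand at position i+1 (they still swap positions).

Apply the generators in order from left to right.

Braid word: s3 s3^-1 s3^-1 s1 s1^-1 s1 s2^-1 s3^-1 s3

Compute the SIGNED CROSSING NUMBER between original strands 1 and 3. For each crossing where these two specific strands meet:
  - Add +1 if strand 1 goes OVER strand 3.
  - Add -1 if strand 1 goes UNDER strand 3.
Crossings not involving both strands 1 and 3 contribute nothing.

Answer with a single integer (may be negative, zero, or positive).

Answer: -2

Derivation:
Gen 1: crossing 3x4. Both 1&3? no. Sum: 0
Gen 2: crossing 4x3. Both 1&3? no. Sum: 0
Gen 3: crossing 3x4. Both 1&3? no. Sum: 0
Gen 4: crossing 1x2. Both 1&3? no. Sum: 0
Gen 5: crossing 2x1. Both 1&3? no. Sum: 0
Gen 6: crossing 1x2. Both 1&3? no. Sum: 0
Gen 7: crossing 1x4. Both 1&3? no. Sum: 0
Gen 8: 1 under 3. Both 1&3? yes. Contrib: -1. Sum: -1
Gen 9: 3 over 1. Both 1&3? yes. Contrib: -1. Sum: -2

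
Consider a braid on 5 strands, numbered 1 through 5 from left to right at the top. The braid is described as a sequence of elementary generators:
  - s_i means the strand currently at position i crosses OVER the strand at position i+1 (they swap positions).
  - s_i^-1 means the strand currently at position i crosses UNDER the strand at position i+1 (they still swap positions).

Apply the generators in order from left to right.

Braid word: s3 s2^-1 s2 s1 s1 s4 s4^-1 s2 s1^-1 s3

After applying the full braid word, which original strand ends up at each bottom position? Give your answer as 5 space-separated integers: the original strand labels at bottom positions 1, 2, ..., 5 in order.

Gen 1 (s3): strand 3 crosses over strand 4. Perm now: [1 2 4 3 5]
Gen 2 (s2^-1): strand 2 crosses under strand 4. Perm now: [1 4 2 3 5]
Gen 3 (s2): strand 4 crosses over strand 2. Perm now: [1 2 4 3 5]
Gen 4 (s1): strand 1 crosses over strand 2. Perm now: [2 1 4 3 5]
Gen 5 (s1): strand 2 crosses over strand 1. Perm now: [1 2 4 3 5]
Gen 6 (s4): strand 3 crosses over strand 5. Perm now: [1 2 4 5 3]
Gen 7 (s4^-1): strand 5 crosses under strand 3. Perm now: [1 2 4 3 5]
Gen 8 (s2): strand 2 crosses over strand 4. Perm now: [1 4 2 3 5]
Gen 9 (s1^-1): strand 1 crosses under strand 4. Perm now: [4 1 2 3 5]
Gen 10 (s3): strand 2 crosses over strand 3. Perm now: [4 1 3 2 5]

Answer: 4 1 3 2 5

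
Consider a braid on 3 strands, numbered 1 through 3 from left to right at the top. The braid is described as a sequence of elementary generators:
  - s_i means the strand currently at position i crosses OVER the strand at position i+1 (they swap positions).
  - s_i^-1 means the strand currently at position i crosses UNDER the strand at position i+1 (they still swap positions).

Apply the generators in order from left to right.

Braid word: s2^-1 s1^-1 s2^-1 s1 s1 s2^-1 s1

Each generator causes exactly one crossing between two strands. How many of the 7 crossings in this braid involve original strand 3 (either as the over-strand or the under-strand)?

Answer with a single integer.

Gen 1: crossing 2x3. Involves strand 3? yes. Count so far: 1
Gen 2: crossing 1x3. Involves strand 3? yes. Count so far: 2
Gen 3: crossing 1x2. Involves strand 3? no. Count so far: 2
Gen 4: crossing 3x2. Involves strand 3? yes. Count so far: 3
Gen 5: crossing 2x3. Involves strand 3? yes. Count so far: 4
Gen 6: crossing 2x1. Involves strand 3? no. Count so far: 4
Gen 7: crossing 3x1. Involves strand 3? yes. Count so far: 5

Answer: 5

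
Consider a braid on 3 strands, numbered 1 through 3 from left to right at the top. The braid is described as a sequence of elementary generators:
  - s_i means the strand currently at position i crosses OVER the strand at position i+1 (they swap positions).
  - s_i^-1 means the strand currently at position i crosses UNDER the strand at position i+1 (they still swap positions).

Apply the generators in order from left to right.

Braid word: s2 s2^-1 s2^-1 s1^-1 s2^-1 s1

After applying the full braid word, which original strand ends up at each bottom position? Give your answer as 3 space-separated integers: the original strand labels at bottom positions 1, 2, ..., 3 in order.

Answer: 2 3 1

Derivation:
Gen 1 (s2): strand 2 crosses over strand 3. Perm now: [1 3 2]
Gen 2 (s2^-1): strand 3 crosses under strand 2. Perm now: [1 2 3]
Gen 3 (s2^-1): strand 2 crosses under strand 3. Perm now: [1 3 2]
Gen 4 (s1^-1): strand 1 crosses under strand 3. Perm now: [3 1 2]
Gen 5 (s2^-1): strand 1 crosses under strand 2. Perm now: [3 2 1]
Gen 6 (s1): strand 3 crosses over strand 2. Perm now: [2 3 1]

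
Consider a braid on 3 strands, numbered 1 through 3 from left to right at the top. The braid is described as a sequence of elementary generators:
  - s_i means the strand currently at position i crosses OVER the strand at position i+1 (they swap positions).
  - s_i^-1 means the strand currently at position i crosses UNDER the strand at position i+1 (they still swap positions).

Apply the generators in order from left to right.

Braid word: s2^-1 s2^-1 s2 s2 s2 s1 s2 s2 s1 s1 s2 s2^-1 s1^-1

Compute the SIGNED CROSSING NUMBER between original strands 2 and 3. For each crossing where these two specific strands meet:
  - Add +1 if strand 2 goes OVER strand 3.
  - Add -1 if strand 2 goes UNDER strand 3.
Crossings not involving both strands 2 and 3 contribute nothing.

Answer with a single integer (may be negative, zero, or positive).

Gen 1: 2 under 3. Both 2&3? yes. Contrib: -1. Sum: -1
Gen 2: 3 under 2. Both 2&3? yes. Contrib: +1. Sum: 0
Gen 3: 2 over 3. Both 2&3? yes. Contrib: +1. Sum: 1
Gen 4: 3 over 2. Both 2&3? yes. Contrib: -1. Sum: 0
Gen 5: 2 over 3. Both 2&3? yes. Contrib: +1. Sum: 1
Gen 6: crossing 1x3. Both 2&3? no. Sum: 1
Gen 7: crossing 1x2. Both 2&3? no. Sum: 1
Gen 8: crossing 2x1. Both 2&3? no. Sum: 1
Gen 9: crossing 3x1. Both 2&3? no. Sum: 1
Gen 10: crossing 1x3. Both 2&3? no. Sum: 1
Gen 11: crossing 1x2. Both 2&3? no. Sum: 1
Gen 12: crossing 2x1. Both 2&3? no. Sum: 1
Gen 13: crossing 3x1. Both 2&3? no. Sum: 1

Answer: 1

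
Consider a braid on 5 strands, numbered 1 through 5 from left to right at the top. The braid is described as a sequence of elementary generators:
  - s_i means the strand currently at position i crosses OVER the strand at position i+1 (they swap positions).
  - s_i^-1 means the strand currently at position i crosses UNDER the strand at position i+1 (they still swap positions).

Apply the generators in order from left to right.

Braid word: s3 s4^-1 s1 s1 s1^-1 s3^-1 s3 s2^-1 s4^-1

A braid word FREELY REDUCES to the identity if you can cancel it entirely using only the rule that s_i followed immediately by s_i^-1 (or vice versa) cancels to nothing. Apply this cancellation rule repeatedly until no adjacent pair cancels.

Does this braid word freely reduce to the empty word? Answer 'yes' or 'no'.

Answer: no

Derivation:
Gen 1 (s3): push. Stack: [s3]
Gen 2 (s4^-1): push. Stack: [s3 s4^-1]
Gen 3 (s1): push. Stack: [s3 s4^-1 s1]
Gen 4 (s1): push. Stack: [s3 s4^-1 s1 s1]
Gen 5 (s1^-1): cancels prior s1. Stack: [s3 s4^-1 s1]
Gen 6 (s3^-1): push. Stack: [s3 s4^-1 s1 s3^-1]
Gen 7 (s3): cancels prior s3^-1. Stack: [s3 s4^-1 s1]
Gen 8 (s2^-1): push. Stack: [s3 s4^-1 s1 s2^-1]
Gen 9 (s4^-1): push. Stack: [s3 s4^-1 s1 s2^-1 s4^-1]
Reduced word: s3 s4^-1 s1 s2^-1 s4^-1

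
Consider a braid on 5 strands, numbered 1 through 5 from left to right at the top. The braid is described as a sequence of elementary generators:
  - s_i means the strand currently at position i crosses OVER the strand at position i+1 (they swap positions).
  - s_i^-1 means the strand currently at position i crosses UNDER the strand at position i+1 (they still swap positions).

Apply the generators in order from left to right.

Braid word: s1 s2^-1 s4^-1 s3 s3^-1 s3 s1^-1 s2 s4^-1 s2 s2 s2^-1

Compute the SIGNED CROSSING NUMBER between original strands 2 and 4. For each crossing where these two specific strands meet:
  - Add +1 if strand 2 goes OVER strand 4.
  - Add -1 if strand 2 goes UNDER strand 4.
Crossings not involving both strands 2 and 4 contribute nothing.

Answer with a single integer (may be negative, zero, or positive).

Gen 1: crossing 1x2. Both 2&4? no. Sum: 0
Gen 2: crossing 1x3. Both 2&4? no. Sum: 0
Gen 3: crossing 4x5. Both 2&4? no. Sum: 0
Gen 4: crossing 1x5. Both 2&4? no. Sum: 0
Gen 5: crossing 5x1. Both 2&4? no. Sum: 0
Gen 6: crossing 1x5. Both 2&4? no. Sum: 0
Gen 7: crossing 2x3. Both 2&4? no. Sum: 0
Gen 8: crossing 2x5. Both 2&4? no. Sum: 0
Gen 9: crossing 1x4. Both 2&4? no. Sum: 0
Gen 10: crossing 5x2. Both 2&4? no. Sum: 0
Gen 11: crossing 2x5. Both 2&4? no. Sum: 0
Gen 12: crossing 5x2. Both 2&4? no. Sum: 0

Answer: 0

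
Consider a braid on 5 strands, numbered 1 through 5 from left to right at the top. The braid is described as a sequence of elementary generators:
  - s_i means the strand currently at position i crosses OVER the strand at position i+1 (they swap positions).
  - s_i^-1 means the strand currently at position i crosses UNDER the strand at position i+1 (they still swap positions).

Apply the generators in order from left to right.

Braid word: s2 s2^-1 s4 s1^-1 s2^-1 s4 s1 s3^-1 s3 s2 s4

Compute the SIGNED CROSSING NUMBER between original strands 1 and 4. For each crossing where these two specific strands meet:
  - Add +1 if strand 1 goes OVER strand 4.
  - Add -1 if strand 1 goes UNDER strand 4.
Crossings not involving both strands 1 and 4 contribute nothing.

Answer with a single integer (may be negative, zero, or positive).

Gen 1: crossing 2x3. Both 1&4? no. Sum: 0
Gen 2: crossing 3x2. Both 1&4? no. Sum: 0
Gen 3: crossing 4x5. Both 1&4? no. Sum: 0
Gen 4: crossing 1x2. Both 1&4? no. Sum: 0
Gen 5: crossing 1x3. Both 1&4? no. Sum: 0
Gen 6: crossing 5x4. Both 1&4? no. Sum: 0
Gen 7: crossing 2x3. Both 1&4? no. Sum: 0
Gen 8: 1 under 4. Both 1&4? yes. Contrib: -1. Sum: -1
Gen 9: 4 over 1. Both 1&4? yes. Contrib: -1. Sum: -2
Gen 10: crossing 2x1. Both 1&4? no. Sum: -2
Gen 11: crossing 4x5. Both 1&4? no. Sum: -2

Answer: -2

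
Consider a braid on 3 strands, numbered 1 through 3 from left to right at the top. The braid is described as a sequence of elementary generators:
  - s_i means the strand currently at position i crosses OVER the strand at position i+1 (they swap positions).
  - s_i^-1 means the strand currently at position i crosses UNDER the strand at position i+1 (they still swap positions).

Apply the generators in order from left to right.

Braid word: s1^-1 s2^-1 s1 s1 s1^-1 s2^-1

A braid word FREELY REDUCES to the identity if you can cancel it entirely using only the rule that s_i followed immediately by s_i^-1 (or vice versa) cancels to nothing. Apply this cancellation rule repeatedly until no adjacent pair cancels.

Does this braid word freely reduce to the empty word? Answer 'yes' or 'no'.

Answer: no

Derivation:
Gen 1 (s1^-1): push. Stack: [s1^-1]
Gen 2 (s2^-1): push. Stack: [s1^-1 s2^-1]
Gen 3 (s1): push. Stack: [s1^-1 s2^-1 s1]
Gen 4 (s1): push. Stack: [s1^-1 s2^-1 s1 s1]
Gen 5 (s1^-1): cancels prior s1. Stack: [s1^-1 s2^-1 s1]
Gen 6 (s2^-1): push. Stack: [s1^-1 s2^-1 s1 s2^-1]
Reduced word: s1^-1 s2^-1 s1 s2^-1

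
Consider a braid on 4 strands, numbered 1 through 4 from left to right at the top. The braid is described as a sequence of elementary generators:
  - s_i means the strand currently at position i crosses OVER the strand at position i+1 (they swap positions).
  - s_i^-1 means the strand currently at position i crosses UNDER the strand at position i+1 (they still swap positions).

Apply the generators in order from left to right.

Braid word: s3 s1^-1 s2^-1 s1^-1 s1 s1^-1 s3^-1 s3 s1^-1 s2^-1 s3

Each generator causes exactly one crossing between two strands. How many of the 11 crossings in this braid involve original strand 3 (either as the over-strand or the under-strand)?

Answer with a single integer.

Answer: 4

Derivation:
Gen 1: crossing 3x4. Involves strand 3? yes. Count so far: 1
Gen 2: crossing 1x2. Involves strand 3? no. Count so far: 1
Gen 3: crossing 1x4. Involves strand 3? no. Count so far: 1
Gen 4: crossing 2x4. Involves strand 3? no. Count so far: 1
Gen 5: crossing 4x2. Involves strand 3? no. Count so far: 1
Gen 6: crossing 2x4. Involves strand 3? no. Count so far: 1
Gen 7: crossing 1x3. Involves strand 3? yes. Count so far: 2
Gen 8: crossing 3x1. Involves strand 3? yes. Count so far: 3
Gen 9: crossing 4x2. Involves strand 3? no. Count so far: 3
Gen 10: crossing 4x1. Involves strand 3? no. Count so far: 3
Gen 11: crossing 4x3. Involves strand 3? yes. Count so far: 4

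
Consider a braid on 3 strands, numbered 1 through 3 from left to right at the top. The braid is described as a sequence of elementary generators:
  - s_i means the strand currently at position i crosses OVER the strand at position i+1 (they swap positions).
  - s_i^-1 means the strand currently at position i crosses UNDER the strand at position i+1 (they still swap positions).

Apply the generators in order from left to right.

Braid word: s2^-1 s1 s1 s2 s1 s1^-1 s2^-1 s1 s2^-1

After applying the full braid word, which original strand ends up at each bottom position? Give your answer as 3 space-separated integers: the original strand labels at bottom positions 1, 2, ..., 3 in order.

Answer: 3 2 1

Derivation:
Gen 1 (s2^-1): strand 2 crosses under strand 3. Perm now: [1 3 2]
Gen 2 (s1): strand 1 crosses over strand 3. Perm now: [3 1 2]
Gen 3 (s1): strand 3 crosses over strand 1. Perm now: [1 3 2]
Gen 4 (s2): strand 3 crosses over strand 2. Perm now: [1 2 3]
Gen 5 (s1): strand 1 crosses over strand 2. Perm now: [2 1 3]
Gen 6 (s1^-1): strand 2 crosses under strand 1. Perm now: [1 2 3]
Gen 7 (s2^-1): strand 2 crosses under strand 3. Perm now: [1 3 2]
Gen 8 (s1): strand 1 crosses over strand 3. Perm now: [3 1 2]
Gen 9 (s2^-1): strand 1 crosses under strand 2. Perm now: [3 2 1]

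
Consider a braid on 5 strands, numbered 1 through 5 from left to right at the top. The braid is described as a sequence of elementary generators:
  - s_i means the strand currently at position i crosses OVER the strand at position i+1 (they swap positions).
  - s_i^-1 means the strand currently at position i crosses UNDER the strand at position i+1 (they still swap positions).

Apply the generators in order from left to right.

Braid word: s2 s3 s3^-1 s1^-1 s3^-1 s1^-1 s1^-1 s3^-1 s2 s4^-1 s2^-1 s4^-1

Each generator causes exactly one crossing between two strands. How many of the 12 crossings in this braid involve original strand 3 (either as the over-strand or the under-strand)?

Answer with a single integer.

Answer: 4

Derivation:
Gen 1: crossing 2x3. Involves strand 3? yes. Count so far: 1
Gen 2: crossing 2x4. Involves strand 3? no. Count so far: 1
Gen 3: crossing 4x2. Involves strand 3? no. Count so far: 1
Gen 4: crossing 1x3. Involves strand 3? yes. Count so far: 2
Gen 5: crossing 2x4. Involves strand 3? no. Count so far: 2
Gen 6: crossing 3x1. Involves strand 3? yes. Count so far: 3
Gen 7: crossing 1x3. Involves strand 3? yes. Count so far: 4
Gen 8: crossing 4x2. Involves strand 3? no. Count so far: 4
Gen 9: crossing 1x2. Involves strand 3? no. Count so far: 4
Gen 10: crossing 4x5. Involves strand 3? no. Count so far: 4
Gen 11: crossing 2x1. Involves strand 3? no. Count so far: 4
Gen 12: crossing 5x4. Involves strand 3? no. Count so far: 4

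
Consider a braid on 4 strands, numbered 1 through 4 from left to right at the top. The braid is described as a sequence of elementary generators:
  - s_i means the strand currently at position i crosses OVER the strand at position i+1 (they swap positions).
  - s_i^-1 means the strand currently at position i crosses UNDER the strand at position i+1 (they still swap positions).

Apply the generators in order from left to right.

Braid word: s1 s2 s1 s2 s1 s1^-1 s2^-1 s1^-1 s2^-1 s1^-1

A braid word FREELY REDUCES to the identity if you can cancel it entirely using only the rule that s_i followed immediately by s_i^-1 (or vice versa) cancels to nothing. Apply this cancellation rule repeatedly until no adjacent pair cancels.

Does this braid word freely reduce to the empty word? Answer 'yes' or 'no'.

Gen 1 (s1): push. Stack: [s1]
Gen 2 (s2): push. Stack: [s1 s2]
Gen 3 (s1): push. Stack: [s1 s2 s1]
Gen 4 (s2): push. Stack: [s1 s2 s1 s2]
Gen 5 (s1): push. Stack: [s1 s2 s1 s2 s1]
Gen 6 (s1^-1): cancels prior s1. Stack: [s1 s2 s1 s2]
Gen 7 (s2^-1): cancels prior s2. Stack: [s1 s2 s1]
Gen 8 (s1^-1): cancels prior s1. Stack: [s1 s2]
Gen 9 (s2^-1): cancels prior s2. Stack: [s1]
Gen 10 (s1^-1): cancels prior s1. Stack: []
Reduced word: (empty)

Answer: yes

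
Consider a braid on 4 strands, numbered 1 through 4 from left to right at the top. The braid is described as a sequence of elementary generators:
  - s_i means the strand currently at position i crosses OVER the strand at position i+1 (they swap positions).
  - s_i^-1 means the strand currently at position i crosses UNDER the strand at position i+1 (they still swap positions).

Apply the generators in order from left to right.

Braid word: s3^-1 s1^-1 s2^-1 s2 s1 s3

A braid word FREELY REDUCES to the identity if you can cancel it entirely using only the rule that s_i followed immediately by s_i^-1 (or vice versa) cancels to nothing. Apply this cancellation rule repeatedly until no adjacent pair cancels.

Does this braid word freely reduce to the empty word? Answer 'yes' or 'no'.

Answer: yes

Derivation:
Gen 1 (s3^-1): push. Stack: [s3^-1]
Gen 2 (s1^-1): push. Stack: [s3^-1 s1^-1]
Gen 3 (s2^-1): push. Stack: [s3^-1 s1^-1 s2^-1]
Gen 4 (s2): cancels prior s2^-1. Stack: [s3^-1 s1^-1]
Gen 5 (s1): cancels prior s1^-1. Stack: [s3^-1]
Gen 6 (s3): cancels prior s3^-1. Stack: []
Reduced word: (empty)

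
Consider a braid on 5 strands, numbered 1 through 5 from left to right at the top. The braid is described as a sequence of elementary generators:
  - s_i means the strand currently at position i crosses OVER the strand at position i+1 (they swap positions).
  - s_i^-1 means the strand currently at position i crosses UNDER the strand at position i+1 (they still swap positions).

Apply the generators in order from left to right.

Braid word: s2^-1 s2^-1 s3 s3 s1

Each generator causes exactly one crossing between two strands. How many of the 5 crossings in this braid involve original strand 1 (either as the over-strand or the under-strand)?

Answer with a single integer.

Answer: 1

Derivation:
Gen 1: crossing 2x3. Involves strand 1? no. Count so far: 0
Gen 2: crossing 3x2. Involves strand 1? no. Count so far: 0
Gen 3: crossing 3x4. Involves strand 1? no. Count so far: 0
Gen 4: crossing 4x3. Involves strand 1? no. Count so far: 0
Gen 5: crossing 1x2. Involves strand 1? yes. Count so far: 1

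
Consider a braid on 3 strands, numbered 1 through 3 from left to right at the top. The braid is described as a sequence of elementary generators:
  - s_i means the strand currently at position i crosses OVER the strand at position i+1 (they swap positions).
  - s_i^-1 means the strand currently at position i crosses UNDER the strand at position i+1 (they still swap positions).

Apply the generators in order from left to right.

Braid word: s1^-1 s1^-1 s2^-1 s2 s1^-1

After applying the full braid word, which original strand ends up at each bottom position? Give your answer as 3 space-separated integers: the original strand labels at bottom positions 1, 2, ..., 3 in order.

Gen 1 (s1^-1): strand 1 crosses under strand 2. Perm now: [2 1 3]
Gen 2 (s1^-1): strand 2 crosses under strand 1. Perm now: [1 2 3]
Gen 3 (s2^-1): strand 2 crosses under strand 3. Perm now: [1 3 2]
Gen 4 (s2): strand 3 crosses over strand 2. Perm now: [1 2 3]
Gen 5 (s1^-1): strand 1 crosses under strand 2. Perm now: [2 1 3]

Answer: 2 1 3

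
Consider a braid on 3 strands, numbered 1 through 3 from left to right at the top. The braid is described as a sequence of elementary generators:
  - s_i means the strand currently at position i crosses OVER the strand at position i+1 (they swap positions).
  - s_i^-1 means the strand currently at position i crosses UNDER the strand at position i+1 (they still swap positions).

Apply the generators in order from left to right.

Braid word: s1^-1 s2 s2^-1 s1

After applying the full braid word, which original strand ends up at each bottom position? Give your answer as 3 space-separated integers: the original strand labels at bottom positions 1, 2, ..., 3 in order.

Gen 1 (s1^-1): strand 1 crosses under strand 2. Perm now: [2 1 3]
Gen 2 (s2): strand 1 crosses over strand 3. Perm now: [2 3 1]
Gen 3 (s2^-1): strand 3 crosses under strand 1. Perm now: [2 1 3]
Gen 4 (s1): strand 2 crosses over strand 1. Perm now: [1 2 3]

Answer: 1 2 3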